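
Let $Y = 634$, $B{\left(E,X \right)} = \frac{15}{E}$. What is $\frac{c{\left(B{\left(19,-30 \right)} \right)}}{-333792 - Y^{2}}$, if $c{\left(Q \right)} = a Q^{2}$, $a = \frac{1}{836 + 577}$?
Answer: $- \frac{25}{41699989396} \approx -5.9952 \cdot 10^{-10}$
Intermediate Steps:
$a = \frac{1}{1413} \approx 0.00070771$
$c{\left(Q \right)} = \frac{Q^{2}}{1413}$
$\frac{c{\left(B{\left(19,-30 \right)} \right)}}{-333792 - Y^{2}} = \frac{\frac{1}{1413} \left(\frac{15}{19}\right)^{2}}{-333792 - 634^{2}} = \frac{\frac{1}{1413} \left(15 \cdot \frac{1}{19}\right)^{2}}{-333792 - 401956} = \frac{\frac{1}{1413} \left(\frac{15}{19}\right)^{2}}{-333792 - 401956} = \frac{\frac{1}{1413} \cdot \frac{225}{361}}{-735748} = \frac{25}{56677} \left(- \frac{1}{735748}\right) = - \frac{25}{41699989396}$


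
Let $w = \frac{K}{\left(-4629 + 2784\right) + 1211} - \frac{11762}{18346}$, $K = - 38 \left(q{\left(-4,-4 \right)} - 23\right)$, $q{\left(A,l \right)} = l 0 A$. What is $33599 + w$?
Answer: $\frac{97694676881}{2907841} \approx 33597.0$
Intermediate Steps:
$q{\left(A,l \right)} = 0$ ($q{\left(A,l \right)} = 0 A = 0$)
$K = 874$ ($K = - 38 \left(0 - 23\right) = \left(-38\right) \left(-23\right) = 874$)
$w = - \frac{5872878}{2907841}$ ($w = \frac{874}{\left(-4629 + 2784\right) + 1211} - \frac{11762}{18346} = \frac{874}{-1845 + 1211} - \frac{5881}{9173} = \frac{874}{-634} - \frac{5881}{9173} = 874 \left(- \frac{1}{634}\right) - \frac{5881}{9173} = - \frac{437}{317} - \frac{5881}{9173} = - \frac{5872878}{2907841} \approx -2.0197$)
$33599 + w = 33599 - \frac{5872878}{2907841} = \frac{97694676881}{2907841}$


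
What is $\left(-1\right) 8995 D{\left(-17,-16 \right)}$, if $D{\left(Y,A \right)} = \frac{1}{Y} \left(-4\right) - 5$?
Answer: $\frac{728595}{17} \approx 42859.0$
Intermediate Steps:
$D{\left(Y,A \right)} = -5 - \frac{4}{Y}$ ($D{\left(Y,A \right)} = - \frac{4}{Y} - 5 = -5 - \frac{4}{Y}$)
$\left(-1\right) 8995 D{\left(-17,-16 \right)} = \left(-1\right) 8995 \left(-5 - \frac{4}{-17}\right) = - 8995 \left(-5 - - \frac{4}{17}\right) = - 8995 \left(-5 + \frac{4}{17}\right) = \left(-8995\right) \left(- \frac{81}{17}\right) = \frac{728595}{17}$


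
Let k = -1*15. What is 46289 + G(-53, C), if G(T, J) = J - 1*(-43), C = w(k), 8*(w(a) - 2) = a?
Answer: 370657/8 ≈ 46332.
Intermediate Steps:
k = -15
w(a) = 2 + a/8
C = ⅛ (C = 2 + (⅛)*(-15) = 2 - 15/8 = ⅛ ≈ 0.12500)
G(T, J) = 43 + J (G(T, J) = J + 43 = 43 + J)
46289 + G(-53, C) = 46289 + (43 + ⅛) = 46289 + 345/8 = 370657/8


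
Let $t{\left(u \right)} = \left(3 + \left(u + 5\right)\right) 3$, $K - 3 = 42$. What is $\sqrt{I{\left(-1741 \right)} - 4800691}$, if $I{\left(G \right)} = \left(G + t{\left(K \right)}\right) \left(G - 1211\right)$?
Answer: $i \sqrt{130627} \approx 361.42 i$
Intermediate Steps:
$K = 45$ ($K = 3 + 42 = 45$)
$t{\left(u \right)} = 24 + 3 u$ ($t{\left(u \right)} = \left(3 + \left(5 + u\right)\right) 3 = \left(8 + u\right) 3 = 24 + 3 u$)
$I{\left(G \right)} = \left(-1211 + G\right) \left(159 + G\right)$ ($I{\left(G \right)} = \left(G + \left(24 + 3 \cdot 45\right)\right) \left(G - 1211\right) = \left(G + \left(24 + 135\right)\right) \left(-1211 + G\right) = \left(G + 159\right) \left(-1211 + G\right) = \left(159 + G\right) \left(-1211 + G\right) = \left(-1211 + G\right) \left(159 + G\right)$)
$\sqrt{I{\left(-1741 \right)} - 4800691} = \sqrt{\left(-192549 + \left(-1741\right)^{2} - -1831532\right) - 4800691} = \sqrt{\left(-192549 + 3031081 + 1831532\right) - 4800691} = \sqrt{4670064 - 4800691} = \sqrt{-130627} = i \sqrt{130627}$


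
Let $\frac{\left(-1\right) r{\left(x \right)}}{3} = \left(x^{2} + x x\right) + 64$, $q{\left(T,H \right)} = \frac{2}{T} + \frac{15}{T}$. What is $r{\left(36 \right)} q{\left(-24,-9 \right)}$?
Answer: $5644$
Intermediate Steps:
$q{\left(T,H \right)} = \frac{17}{T}$
$r{\left(x \right)} = -192 - 6 x^{2}$ ($r{\left(x \right)} = - 3 \left(\left(x^{2} + x x\right) + 64\right) = - 3 \left(\left(x^{2} + x^{2}\right) + 64\right) = - 3 \left(2 x^{2} + 64\right) = - 3 \left(64 + 2 x^{2}\right) = -192 - 6 x^{2}$)
$r{\left(36 \right)} q{\left(-24,-9 \right)} = \left(-192 - 6 \cdot 36^{2}\right) \frac{17}{-24} = \left(-192 - 7776\right) 17 \left(- \frac{1}{24}\right) = \left(-192 - 7776\right) \left(- \frac{17}{24}\right) = \left(-7968\right) \left(- \frac{17}{24}\right) = 5644$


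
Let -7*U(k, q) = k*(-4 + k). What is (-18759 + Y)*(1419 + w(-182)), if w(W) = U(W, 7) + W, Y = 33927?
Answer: -54589632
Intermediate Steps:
U(k, q) = -k*(-4 + k)/7
w(W) = W + W*(4 - W)/7 (w(W) = W*(4 - W)/7 + W = W + W*(4 - W)/7)
(-18759 + Y)*(1419 + w(-182)) = (-18759 + 33927)*(1419 + (⅐)*(-182)*(11 - 1*(-182))) = 15168*(1419 + (⅐)*(-182)*(11 + 182)) = 15168*(1419 + (⅐)*(-182)*193) = 15168*(1419 - 5018) = 15168*(-3599) = -54589632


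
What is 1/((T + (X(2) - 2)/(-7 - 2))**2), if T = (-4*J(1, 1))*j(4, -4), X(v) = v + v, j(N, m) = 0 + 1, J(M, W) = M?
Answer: 81/1444 ≈ 0.056094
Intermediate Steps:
j(N, m) = 1
X(v) = 2*v
T = -4 (T = -4*1*1 = -4*1 = -4)
1/((T + (X(2) - 2)/(-7 - 2))**2) = 1/((-4 + (2*2 - 2)/(-7 - 2))**2) = 1/((-4 + (4 - 2)/(-9))**2) = 1/((-4 + 2*(-1/9))**2) = 1/((-4 - 2/9)**2) = 1/((-38/9)**2) = 1/(1444/81) = 81/1444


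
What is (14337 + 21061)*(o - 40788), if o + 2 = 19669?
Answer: -747641158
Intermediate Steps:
o = 19667 (o = -2 + 19669 = 19667)
(14337 + 21061)*(o - 40788) = (14337 + 21061)*(19667 - 40788) = 35398*(-21121) = -747641158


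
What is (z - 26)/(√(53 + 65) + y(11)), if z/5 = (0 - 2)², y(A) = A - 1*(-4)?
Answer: -90/107 + 6*√118/107 ≈ -0.23199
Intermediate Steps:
y(A) = 4 + A (y(A) = A + 4 = 4 + A)
z = 20 (z = 5*(0 - 2)² = 5*(-2)² = 5*4 = 20)
(z - 26)/(√(53 + 65) + y(11)) = (20 - 26)/(√(53 + 65) + (4 + 11)) = -6/(√118 + 15) = -6/(15 + √118)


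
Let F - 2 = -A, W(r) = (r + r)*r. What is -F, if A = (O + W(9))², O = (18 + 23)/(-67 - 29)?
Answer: 240572689/9216 ≈ 26104.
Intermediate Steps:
O = -41/96 (O = 41/(-96) = 41*(-1/96) = -41/96 ≈ -0.42708)
W(r) = 2*r² (W(r) = (2*r)*r = 2*r²)
A = 240591121/9216 (A = (-41/96 + 2*9²)² = (-41/96 + 2*81)² = (-41/96 + 162)² = (15511/96)² = 240591121/9216 ≈ 26106.)
F = -240572689/9216 (F = 2 - 1*240591121/9216 = 2 - 240591121/9216 = -240572689/9216 ≈ -26104.)
-F = -1*(-240572689/9216) = 240572689/9216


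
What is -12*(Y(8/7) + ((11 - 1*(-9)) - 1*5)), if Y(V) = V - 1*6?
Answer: -852/7 ≈ -121.71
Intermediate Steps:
Y(V) = -6 + V (Y(V) = V - 6 = -6 + V)
-12*(Y(8/7) + ((11 - 1*(-9)) - 1*5)) = -12*((-6 + 8/7) + ((11 - 1*(-9)) - 1*5)) = -12*((-6 + 8*(⅐)) + ((11 + 9) - 5)) = -12*((-6 + 8/7) + (20 - 5)) = -12*(-34/7 + 15) = -12*71/7 = -852/7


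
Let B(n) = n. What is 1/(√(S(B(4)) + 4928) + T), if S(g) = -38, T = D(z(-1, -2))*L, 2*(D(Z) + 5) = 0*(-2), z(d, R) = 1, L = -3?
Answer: -1/311 + √4890/4665 ≈ 0.011775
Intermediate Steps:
D(Z) = -5 (D(Z) = -5 + (0*(-2))/2 = -5 + (½)*0 = -5 + 0 = -5)
T = 15 (T = -5*(-3) = 15)
1/(√(S(B(4)) + 4928) + T) = 1/(√(-38 + 4928) + 15) = 1/(√4890 + 15) = 1/(15 + √4890)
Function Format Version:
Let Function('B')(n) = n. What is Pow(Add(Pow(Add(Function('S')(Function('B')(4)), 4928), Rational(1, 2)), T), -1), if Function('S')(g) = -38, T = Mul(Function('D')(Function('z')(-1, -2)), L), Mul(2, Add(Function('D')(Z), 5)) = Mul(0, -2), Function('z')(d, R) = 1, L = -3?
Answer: Add(Rational(-1, 311), Mul(Rational(1, 4665), Pow(4890, Rational(1, 2)))) ≈ 0.011775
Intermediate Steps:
Function('D')(Z) = -5 (Function('D')(Z) = Add(-5, Mul(Rational(1, 2), Mul(0, -2))) = Add(-5, Mul(Rational(1, 2), 0)) = Add(-5, 0) = -5)
T = 15 (T = Mul(-5, -3) = 15)
Pow(Add(Pow(Add(Function('S')(Function('B')(4)), 4928), Rational(1, 2)), T), -1) = Pow(Add(Pow(Add(-38, 4928), Rational(1, 2)), 15), -1) = Pow(Add(Pow(4890, Rational(1, 2)), 15), -1) = Pow(Add(15, Pow(4890, Rational(1, 2))), -1)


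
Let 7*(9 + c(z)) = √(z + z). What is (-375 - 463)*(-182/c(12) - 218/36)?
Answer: -141721303/11835 - 2135224*√6/3945 ≈ -13301.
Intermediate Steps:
c(z) = -9 + √2*√z/7 (c(z) = -9 + √(z + z)/7 = -9 + √(2*z)/7 = -9 + (√2*√z)/7 = -9 + √2*√z/7)
(-375 - 463)*(-182/c(12) - 218/36) = (-375 - 463)*(-182/(-9 + √2*√12/7) - 218/36) = -838*(-182/(-9 + √2*(2*√3)/7) - 218*1/36) = -838*(-182/(-9 + 2*√6/7) - 109/18) = -838*(-109/18 - 182/(-9 + 2*√6/7)) = 45671/9 + 152516/(-9 + 2*√6/7)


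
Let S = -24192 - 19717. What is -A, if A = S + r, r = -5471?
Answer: 49380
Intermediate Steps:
S = -43909
A = -49380 (A = -43909 - 5471 = -49380)
-A = -1*(-49380) = 49380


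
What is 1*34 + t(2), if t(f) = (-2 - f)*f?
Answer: 26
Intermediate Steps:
t(f) = f*(-2 - f)
1*34 + t(2) = 1*34 - 1*2*(2 + 2) = 34 - 1*2*4 = 34 - 8 = 26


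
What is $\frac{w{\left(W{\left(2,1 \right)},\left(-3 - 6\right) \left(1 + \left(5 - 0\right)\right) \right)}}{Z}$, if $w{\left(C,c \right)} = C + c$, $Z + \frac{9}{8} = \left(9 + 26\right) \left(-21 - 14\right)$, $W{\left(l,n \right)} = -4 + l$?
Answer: $\frac{448}{9809} \approx 0.045672$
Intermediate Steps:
$Z = - \frac{9809}{8}$ ($Z = - \frac{9}{8} + \left(9 + 26\right) \left(-21 - 14\right) = - \frac{9}{8} + 35 \left(-35\right) = - \frac{9}{8} - 1225 = - \frac{9809}{8} \approx -1226.1$)
$\frac{w{\left(W{\left(2,1 \right)},\left(-3 - 6\right) \left(1 + \left(5 - 0\right)\right) \right)}}{Z} = \frac{\left(-4 + 2\right) + \left(-3 - 6\right) \left(1 + \left(5 - 0\right)\right)}{- \frac{9809}{8}} = \left(-2 - 9 \left(1 + \left(5 + 0\right)\right)\right) \left(- \frac{8}{9809}\right) = \left(-2 - 9 \left(1 + 5\right)\right) \left(- \frac{8}{9809}\right) = \left(-2 - 54\right) \left(- \frac{8}{9809}\right) = \left(-56\right) \left(- \frac{8}{9809}\right) = \frac{448}{9809}$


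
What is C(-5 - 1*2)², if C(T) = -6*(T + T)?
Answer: 7056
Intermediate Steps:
C(T) = -12*T
C(-5 - 1*2)² = (-12*(-5 - 1*2))² = (-12*(-5 - 2))² = (-12*(-7))² = 84² = 7056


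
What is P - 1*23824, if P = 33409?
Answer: 9585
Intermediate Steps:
P - 1*23824 = 33409 - 1*23824 = 33409 - 23824 = 9585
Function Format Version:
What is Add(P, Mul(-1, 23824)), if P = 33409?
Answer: 9585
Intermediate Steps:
Add(P, Mul(-1, 23824)) = Add(33409, Mul(-1, 23824)) = Add(33409, -23824) = 9585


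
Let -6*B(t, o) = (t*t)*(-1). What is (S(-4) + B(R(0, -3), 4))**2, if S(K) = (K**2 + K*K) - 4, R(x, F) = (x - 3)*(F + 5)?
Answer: 1156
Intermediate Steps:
R(x, F) = (-3 + x)*(5 + F)
B(t, o) = t**2/6 (B(t, o) = -t*t*(-1)/6 = -t**2*(-1)/6 = -(-1)*t**2/6 = t**2/6)
S(K) = -4 + 2*K**2 (S(K) = (K**2 + K**2) - 4 = 2*K**2 - 4 = -4 + 2*K**2)
(S(-4) + B(R(0, -3), 4))**2 = ((-4 + 2*(-4)**2) + (-15 - 3*(-3) + 5*0 - 3*0)**2/6)**2 = ((-4 + 2*16) + (-15 + 9 + 0 + 0)**2/6)**2 = ((-4 + 32) + (1/6)*(-6)**2)**2 = (28 + (1/6)*36)**2 = (28 + 6)**2 = 34**2 = 1156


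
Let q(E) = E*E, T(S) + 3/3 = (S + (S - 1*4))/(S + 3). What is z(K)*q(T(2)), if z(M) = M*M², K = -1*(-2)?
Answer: 8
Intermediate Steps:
T(S) = -1 + (-4 + 2*S)/(3 + S) (T(S) = -1 + (S + (S - 1*4))/(S + 3) = -1 + (S + (S - 4))/(3 + S) = -1 + (S + (-4 + S))/(3 + S) = -1 + (-4 + 2*S)/(3 + S))
q(E) = E²
K = 2
z(M) = M³
z(K)*q(T(2)) = 2³*((-7 + 2)/(3 + 2))² = 8*(-5/5)² = 8*((⅕)*(-5))² = 8*(-1)² = 8*1 = 8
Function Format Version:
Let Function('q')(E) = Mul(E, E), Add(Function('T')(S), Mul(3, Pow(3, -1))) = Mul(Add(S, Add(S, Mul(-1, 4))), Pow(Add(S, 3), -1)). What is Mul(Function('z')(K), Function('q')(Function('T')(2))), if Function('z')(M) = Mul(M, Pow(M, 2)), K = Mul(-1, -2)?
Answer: 8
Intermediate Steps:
Function('T')(S) = Add(-1, Mul(Pow(Add(3, S), -1), Add(-4, Mul(2, S)))) (Function('T')(S) = Add(-1, Mul(Add(S, Add(S, Mul(-1, 4))), Pow(Add(S, 3), -1))) = Add(-1, Mul(Add(S, Add(S, -4)), Pow(Add(3, S), -1))) = Add(-1, Mul(Add(S, Add(-4, S)), Pow(Add(3, S), -1))) = Add(-1, Mul(Add(-4, Mul(2, S)), Pow(Add(3, S), -1))) = Add(-1, Mul(Pow(Add(3, S), -1), Add(-4, Mul(2, S)))))
Function('q')(E) = Pow(E, 2)
K = 2
Function('z')(M) = Pow(M, 3)
Mul(Function('z')(K), Function('q')(Function('T')(2))) = Mul(Pow(2, 3), Pow(Mul(Pow(Add(3, 2), -1), Add(-7, 2)), 2)) = Mul(8, Pow(Mul(Pow(5, -1), -5), 2)) = Mul(8, Pow(Mul(Rational(1, 5), -5), 2)) = Mul(8, Pow(-1, 2)) = Mul(8, 1) = 8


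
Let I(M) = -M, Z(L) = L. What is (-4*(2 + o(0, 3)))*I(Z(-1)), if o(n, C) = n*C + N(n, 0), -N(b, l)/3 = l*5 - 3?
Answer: -44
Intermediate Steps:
N(b, l) = 9 - 15*l (N(b, l) = -3*(l*5 - 3) = -3*(5*l - 3) = -3*(-3 + 5*l) = 9 - 15*l)
o(n, C) = 9 + C*n (o(n, C) = n*C + (9 - 15*0) = C*n + (9 + 0) = C*n + 9 = 9 + C*n)
(-4*(2 + o(0, 3)))*I(Z(-1)) = (-4*(2 + (9 + 3*0)))*(-1*(-1)) = -4*(2 + (9 + 0))*1 = -4*(2 + 9)*1 = -4*11*1 = -44*1 = -44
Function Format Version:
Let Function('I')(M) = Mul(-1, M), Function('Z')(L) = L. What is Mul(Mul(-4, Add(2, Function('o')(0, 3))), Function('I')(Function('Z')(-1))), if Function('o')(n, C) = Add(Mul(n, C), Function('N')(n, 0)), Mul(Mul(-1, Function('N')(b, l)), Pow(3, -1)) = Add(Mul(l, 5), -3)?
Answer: -44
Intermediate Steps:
Function('N')(b, l) = Add(9, Mul(-15, l)) (Function('N')(b, l) = Mul(-3, Add(Mul(l, 5), -3)) = Mul(-3, Add(Mul(5, l), -3)) = Mul(-3, Add(-3, Mul(5, l))) = Add(9, Mul(-15, l)))
Function('o')(n, C) = Add(9, Mul(C, n)) (Function('o')(n, C) = Add(Mul(n, C), Add(9, Mul(-15, 0))) = Add(Mul(C, n), Add(9, 0)) = Add(Mul(C, n), 9) = Add(9, Mul(C, n)))
Mul(Mul(-4, Add(2, Function('o')(0, 3))), Function('I')(Function('Z')(-1))) = Mul(Mul(-4, Add(2, Add(9, Mul(3, 0)))), Mul(-1, -1)) = Mul(Mul(-4, Add(2, Add(9, 0))), 1) = Mul(Mul(-4, Add(2, 9)), 1) = Mul(Mul(-4, 11), 1) = Mul(-44, 1) = -44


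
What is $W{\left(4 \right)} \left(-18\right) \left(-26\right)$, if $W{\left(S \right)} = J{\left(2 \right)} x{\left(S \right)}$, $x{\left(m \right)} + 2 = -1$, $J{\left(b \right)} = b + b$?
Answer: $-5616$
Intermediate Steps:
$J{\left(b \right)} = 2 b$
$x{\left(m \right)} = -3$ ($x{\left(m \right)} = -2 - 1 = -3$)
$W{\left(S \right)} = -12$ ($W{\left(S \right)} = 2 \cdot 2 \left(-3\right) = 4 \left(-3\right) = -12$)
$W{\left(4 \right)} \left(-18\right) \left(-26\right) = \left(-12\right) \left(-18\right) \left(-26\right) = 216 \left(-26\right) = -5616$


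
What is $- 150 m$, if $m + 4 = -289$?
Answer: $43950$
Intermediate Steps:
$m = -293$ ($m = -4 - 289 = -293$)
$- 150 m = \left(-150\right) \left(-293\right) = 43950$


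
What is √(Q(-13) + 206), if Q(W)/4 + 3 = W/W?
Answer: 3*√22 ≈ 14.071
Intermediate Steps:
Q(W) = -8 (Q(W) = -12 + 4*(W/W) = -12 + 4*1 = -12 + 4 = -8)
√(Q(-13) + 206) = √(-8 + 206) = √198 = 3*√22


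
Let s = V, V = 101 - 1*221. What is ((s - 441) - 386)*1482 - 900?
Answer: -1404354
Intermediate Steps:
V = -120 (V = 101 - 221 = -120)
s = -120
((s - 441) - 386)*1482 - 900 = ((-120 - 441) - 386)*1482 - 900 = (-561 - 386)*1482 - 900 = -947*1482 - 900 = -1403454 - 900 = -1404354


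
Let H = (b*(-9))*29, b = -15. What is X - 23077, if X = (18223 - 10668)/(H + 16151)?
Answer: -463055527/20066 ≈ -23077.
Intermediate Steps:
H = 3915 (H = -15*(-9)*29 = 135*29 = 3915)
X = 7555/20066 (X = (18223 - 10668)/(3915 + 16151) = 7555/20066 ≈ 0.37651)
X - 23077 = 7555/20066 - 23077 = -463055527/20066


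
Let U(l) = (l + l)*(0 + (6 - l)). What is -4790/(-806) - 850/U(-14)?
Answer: 168375/22568 ≈ 7.4608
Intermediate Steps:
U(l) = 2*l*(6 - l) (U(l) = (2*l)*(6 - l) = 2*l*(6 - l))
-4790/(-806) - 850/U(-14) = -4790/(-806) - 850*(-1/(28*(6 - 1*(-14)))) = -4790*(-1/806) - 850*(-1/(28*(6 + 14))) = 2395/403 - 850/(2*(-14)*20) = 2395/403 - 850/(-560) = 2395/403 - 850*(-1/560) = 2395/403 + 85/56 = 168375/22568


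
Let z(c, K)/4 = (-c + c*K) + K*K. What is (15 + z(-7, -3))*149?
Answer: 24287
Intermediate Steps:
z(c, K) = -4*c + 4*K**2 + 4*K*c (z(c, K) = 4*((-c + c*K) + K*K) = 4*((-c + K*c) + K**2) = 4*(K**2 - c + K*c) = -4*c + 4*K**2 + 4*K*c)
(15 + z(-7, -3))*149 = (15 + (-4*(-7) + 4*(-3)**2 + 4*(-3)*(-7)))*149 = (15 + (28 + 4*9 + 84))*149 = (15 + (28 + 36 + 84))*149 = (15 + 148)*149 = 163*149 = 24287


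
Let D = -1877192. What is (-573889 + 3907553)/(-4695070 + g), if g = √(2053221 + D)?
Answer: -15651785836480/22043682128871 - 3333664*√176029/22043682128871 ≈ -0.71010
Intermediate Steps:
g = √176029 (g = √(2053221 - 1877192) = √176029 ≈ 419.56)
(-573889 + 3907553)/(-4695070 + g) = (-573889 + 3907553)/(-4695070 + √176029) = 3333664/(-4695070 + √176029)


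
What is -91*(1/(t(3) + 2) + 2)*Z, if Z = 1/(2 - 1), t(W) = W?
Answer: -1001/5 ≈ -200.20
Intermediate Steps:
Z = 1 (Z = 1/1 = 1)
-91*(1/(t(3) + 2) + 2)*Z = -91*(1/(3 + 2) + 2) = -91*(1/5 + 2) = -91*(⅕ + 2) = -1001/5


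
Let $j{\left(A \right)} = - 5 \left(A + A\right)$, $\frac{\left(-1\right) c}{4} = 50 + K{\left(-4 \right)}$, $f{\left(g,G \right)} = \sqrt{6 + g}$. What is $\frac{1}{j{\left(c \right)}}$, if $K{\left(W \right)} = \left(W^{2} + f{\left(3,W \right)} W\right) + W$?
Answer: $\frac{1}{2000} \approx 0.0005$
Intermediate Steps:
$K{\left(W \right)} = W^{2} + 4 W$ ($K{\left(W \right)} = \left(W^{2} + \sqrt{6 + 3} W\right) + W = \left(W^{2} + \sqrt{9} W\right) + W = \left(W^{2} + 3 W\right) + W = W^{2} + 4 W$)
$c = -200$ ($c = - 4 \left(50 - 4 \left(4 - 4\right)\right) = - 4 \left(50 - 0\right) = - 4 \left(50 + 0\right) = \left(-4\right) 50 = -200$)
$j{\left(A \right)} = - 10 A$ ($j{\left(A \right)} = - 5 \cdot 2 A = - 10 A$)
$\frac{1}{j{\left(c \right)}} = \frac{1}{\left(-10\right) \left(-200\right)} = \frac{1}{2000}$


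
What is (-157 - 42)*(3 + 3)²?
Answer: -7164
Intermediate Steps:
(-157 - 42)*(3 + 3)² = -199*6² = -199*36 = -7164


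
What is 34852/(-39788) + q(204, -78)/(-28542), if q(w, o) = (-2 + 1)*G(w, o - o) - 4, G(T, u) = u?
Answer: -124323329/141953637 ≈ -0.87580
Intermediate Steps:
q(w, o) = -4 (q(w, o) = (-2 + 1)*(o - o) - 4 = -1*0 - 4 = 0 - 4 = -4)
34852/(-39788) + q(204, -78)/(-28542) = 34852/(-39788) - 4/(-28542) = 34852*(-1/39788) - 4*(-1/28542) = -8713/9947 + 2/14271 = -124323329/141953637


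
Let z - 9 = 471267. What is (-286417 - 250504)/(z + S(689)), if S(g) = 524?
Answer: -76703/67400 ≈ -1.1380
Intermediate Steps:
z = 471276 (z = 9 + 471267 = 471276)
(-286417 - 250504)/(z + S(689)) = (-286417 - 250504)/(471276 + 524) = -536921/471800 = -536921*1/471800 = -76703/67400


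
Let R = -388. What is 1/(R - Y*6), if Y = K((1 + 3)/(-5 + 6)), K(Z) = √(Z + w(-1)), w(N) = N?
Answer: -97/37609 + 3*√3/75218 ≈ -0.0025101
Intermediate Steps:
K(Z) = √(-1 + Z) (K(Z) = √(Z - 1) = √(-1 + Z))
Y = √3 (Y = √(-1 + (1 + 3)/(-5 + 6)) = √(-1 + 4/1) = √(-1 + 4*1) = √(-1 + 4) = √3 ≈ 1.7320)
1/(R - Y*6) = 1/(-388 - √3*6) = 1/(-388 - 6*√3)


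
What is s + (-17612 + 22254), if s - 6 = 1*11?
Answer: 4659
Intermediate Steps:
s = 17 (s = 6 + 1*11 = 6 + 11 = 17)
s + (-17612 + 22254) = 17 + (-17612 + 22254) = 17 + 4642 = 4659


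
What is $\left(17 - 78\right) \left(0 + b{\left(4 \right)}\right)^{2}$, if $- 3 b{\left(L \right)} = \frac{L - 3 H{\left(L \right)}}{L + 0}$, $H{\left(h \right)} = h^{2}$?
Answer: $- \frac{7381}{9} \approx -820.11$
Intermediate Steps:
$b{\left(L \right)} = - \frac{L - 3 L^{2}}{3 L}$ ($b{\left(L \right)} = - \frac{\left(L - 3 L^{2}\right) \frac{1}{L + 0}}{3} = - \frac{\left(L - 3 L^{2}\right) \frac{1}{L}}{3} = - \frac{\frac{1}{L} \left(L - 3 L^{2}\right)}{3} = - \frac{L - 3 L^{2}}{3 L}$)
$\left(17 - 78\right) \left(0 + b{\left(4 \right)}\right)^{2} = \left(17 - 78\right) \left(0 + \left(- \frac{1}{3} + 4\right)\right)^{2} = - 61 \left(0 + \frac{11}{3}\right)^{2} = - 61 \left(\frac{11}{3}\right)^{2} = \left(-61\right) \frac{121}{9} = - \frac{7381}{9}$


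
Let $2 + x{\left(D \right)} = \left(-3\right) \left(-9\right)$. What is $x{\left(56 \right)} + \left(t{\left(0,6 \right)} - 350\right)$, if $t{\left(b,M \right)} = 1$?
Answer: $-324$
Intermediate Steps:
$x{\left(D \right)} = 25$ ($x{\left(D \right)} = -2 - -27 = -2 + 27 = 25$)
$x{\left(56 \right)} + \left(t{\left(0,6 \right)} - 350\right) = 25 + \left(1 - 350\right) = 25 - 349 = -324$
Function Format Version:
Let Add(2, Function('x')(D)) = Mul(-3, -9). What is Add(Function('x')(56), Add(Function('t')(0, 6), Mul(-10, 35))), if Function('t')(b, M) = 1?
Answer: -324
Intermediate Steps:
Function('x')(D) = 25 (Function('x')(D) = Add(-2, Mul(-3, -9)) = Add(-2, 27) = 25)
Add(Function('x')(56), Add(Function('t')(0, 6), Mul(-10, 35))) = Add(25, Add(1, Mul(-10, 35))) = Add(25, Add(1, -350)) = Add(25, -349) = -324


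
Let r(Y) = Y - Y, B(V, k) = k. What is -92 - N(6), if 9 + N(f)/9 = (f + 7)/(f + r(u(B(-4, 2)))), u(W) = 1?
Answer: -61/2 ≈ -30.500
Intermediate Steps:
r(Y) = 0
N(f) = -81 + 9*(7 + f)/f (N(f) = -81 + 9*((f + 7)/(f + 0)) = -81 + 9*((7 + f)/f) = -81 + 9*(7 + f)/f)
-92 - N(6) = -92 - (-72 + 63/6) = -92 - (-72 + 63*(⅙)) = -92 - (-72 + 21/2) = -92 - 1*(-123/2) = -92 + 123/2 = -61/2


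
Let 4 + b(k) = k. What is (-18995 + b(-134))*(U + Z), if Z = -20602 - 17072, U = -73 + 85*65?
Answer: 616503526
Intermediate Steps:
b(k) = -4 + k
U = 5452 (U = -73 + 5525 = 5452)
Z = -37674
(-18995 + b(-134))*(U + Z) = (-18995 + (-4 - 134))*(5452 - 37674) = (-18995 - 138)*(-32222) = -19133*(-32222) = 616503526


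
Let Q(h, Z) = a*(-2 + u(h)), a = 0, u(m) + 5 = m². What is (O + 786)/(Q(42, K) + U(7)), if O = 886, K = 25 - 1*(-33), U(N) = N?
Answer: 1672/7 ≈ 238.86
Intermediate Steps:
u(m) = -5 + m²
K = 58 (K = 25 + 33 = 58)
Q(h, Z) = 0 (Q(h, Z) = 0*(-2 + (-5 + h²)) = 0*(-7 + h²) = 0)
(O + 786)/(Q(42, K) + U(7)) = (886 + 786)/(0 + 7) = 1672/7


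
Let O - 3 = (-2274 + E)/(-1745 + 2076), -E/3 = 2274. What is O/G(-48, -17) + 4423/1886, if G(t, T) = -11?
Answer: 31386401/6866926 ≈ 4.5707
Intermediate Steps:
E = -6822 (E = -3*2274 = -6822)
O = -8103/331 (O = 3 + (-2274 - 6822)/(-1745 + 2076) = 3 - 9096/331 = -8103/331 ≈ -24.480)
O/G(-48, -17) + 4423/1886 = -8103/331/(-11) + 4423/1886 = -8103/331*(-1/11) + 4423*(1/1886) = 8103/3641 + 4423/1886 = 31386401/6866926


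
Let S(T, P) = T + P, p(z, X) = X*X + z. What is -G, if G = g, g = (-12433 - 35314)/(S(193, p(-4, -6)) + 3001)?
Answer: 47747/3226 ≈ 14.801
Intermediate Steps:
p(z, X) = z + X² (p(z, X) = X² + z = z + X²)
S(T, P) = P + T
g = -47747/3226 (g = (-12433 - 35314)/(((-4 + (-6)²) + 193) + 3001) = -47747/(((-4 + 36) + 193) + 3001) = -47747/((32 + 193) + 3001) = -47747/(225 + 3001) = -47747/3226 ≈ -14.801)
G = -47747/3226 ≈ -14.801
-G = -1*(-47747/3226) = 47747/3226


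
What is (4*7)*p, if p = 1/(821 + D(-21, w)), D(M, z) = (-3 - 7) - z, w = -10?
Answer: 28/821 ≈ 0.034105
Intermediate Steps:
D(M, z) = -10 - z
p = 1/821 (p = 1/(821 + (-10 - 1*(-10))) = 1/(821 + (-10 + 10)) = 1/(821 + 0) = 1/821 ≈ 0.0012180)
(4*7)*p = (4*7)*(1/821) = 28*(1/821) = 28/821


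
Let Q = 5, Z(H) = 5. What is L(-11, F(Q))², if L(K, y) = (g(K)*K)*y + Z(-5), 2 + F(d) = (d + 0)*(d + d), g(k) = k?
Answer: 33790969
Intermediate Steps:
F(d) = -2 + 2*d² (F(d) = -2 + (d + 0)*(d + d) = -2 + d*(2*d) = -2 + 2*d²)
L(K, y) = 5 + y*K² (L(K, y) = (K*K)*y + 5 = K²*y + 5 = y*K² + 5 = 5 + y*K²)
L(-11, F(Q))² = (5 + (-2 + 2*5²)*(-11)²)² = (5 + (-2 + 2*25)*121)² = (5 + (-2 + 50)*121)² = (5 + 48*121)² = (5 + 5808)² = 5813² = 33790969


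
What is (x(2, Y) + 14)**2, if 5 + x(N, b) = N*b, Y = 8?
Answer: 625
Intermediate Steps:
x(N, b) = -5 + N*b
(x(2, Y) + 14)**2 = ((-5 + 2*8) + 14)**2 = ((-5 + 16) + 14)**2 = (11 + 14)**2 = 25**2 = 625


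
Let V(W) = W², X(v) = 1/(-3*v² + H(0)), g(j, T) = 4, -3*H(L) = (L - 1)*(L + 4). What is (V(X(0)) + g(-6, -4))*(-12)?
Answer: -219/4 ≈ -54.750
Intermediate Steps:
H(L) = -(-1 + L)*(4 + L)/3 (H(L) = -(L - 1)*(L + 4)/3 = -(-1 + L)*(4 + L)/3)
X(v) = 1/(4/3 - 3*v²) (X(v) = 1/(-3*v² + (4/3 - 1*0 - ⅓*0²)) = 1/(-3*v² + (4/3 + 0 - ⅓*0)) = 1/(-3*v² + (4/3 + 0 + 0)) = 1/(-3*v² + 4/3) = 1/(4/3 - 3*v²))
(V(X(0)) + g(-6, -4))*(-12) = ((-3/(-4 + 9*0²))² + 4)*(-12) = ((-3/(-4 + 9*0))² + 4)*(-12) = ((-3/(-4 + 0))² + 4)*(-12) = ((-3/(-4))² + 4)*(-12) = ((-3*(-¼))² + 4)*(-12) = ((¾)² + 4)*(-12) = (9/16 + 4)*(-12) = (73/16)*(-12) = -219/4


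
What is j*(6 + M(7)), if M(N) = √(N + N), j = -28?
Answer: -168 - 28*√14 ≈ -272.77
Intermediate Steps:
M(N) = √2*√N (M(N) = √(2*N) = √2*√N)
j*(6 + M(7)) = -28*(6 + √2*√7) = -28*(6 + √14) = -168 - 28*√14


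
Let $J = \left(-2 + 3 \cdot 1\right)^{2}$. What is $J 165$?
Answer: $165$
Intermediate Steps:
$J = 1$ ($J = \left(-2 + 3\right)^{2} = 1^{2} = 1$)
$J 165 = 1 \cdot 165 = 165$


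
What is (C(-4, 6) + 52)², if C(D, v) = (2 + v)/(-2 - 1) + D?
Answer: 18496/9 ≈ 2055.1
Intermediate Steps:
C(D, v) = -⅔ + D - v/3 (C(D, v) = (2 + v)/(-3) + D = (2 + v)*(-⅓) + D = (-⅔ - v/3) + D = -⅔ + D - v/3)
(C(-4, 6) + 52)² = ((-⅔ - 4 - ⅓*6) + 52)² = ((-⅔ - 4 - 2) + 52)² = (-20/3 + 52)² = (136/3)² = 18496/9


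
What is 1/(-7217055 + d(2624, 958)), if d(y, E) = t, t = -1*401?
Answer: -1/7217456 ≈ -1.3855e-7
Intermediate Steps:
t = -401
d(y, E) = -401
1/(-7217055 + d(2624, 958)) = 1/(-7217055 - 401) = 1/(-7217456) = -1/7217456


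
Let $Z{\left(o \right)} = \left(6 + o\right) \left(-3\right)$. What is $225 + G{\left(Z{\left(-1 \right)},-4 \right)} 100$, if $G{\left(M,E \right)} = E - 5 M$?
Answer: $7325$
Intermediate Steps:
$Z{\left(o \right)} = -18 - 3 o$
$225 + G{\left(Z{\left(-1 \right)},-4 \right)} 100 = 225 + \left(-4 - 5 \left(-18 - -3\right)\right) 100 = 225 + \left(-4 - 5 \left(-18 + 3\right)\right) 100 = 225 + \left(-4 - -75\right) 100 = 225 + \left(-4 + 75\right) 100 = 225 + 71 \cdot 100 = 225 + 7100 = 7325$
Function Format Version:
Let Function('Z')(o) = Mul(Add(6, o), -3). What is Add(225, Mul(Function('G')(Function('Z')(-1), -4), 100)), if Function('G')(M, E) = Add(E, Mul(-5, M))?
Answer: 7325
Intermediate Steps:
Function('Z')(o) = Add(-18, Mul(-3, o))
Add(225, Mul(Function('G')(Function('Z')(-1), -4), 100)) = Add(225, Mul(Add(-4, Mul(-5, Add(-18, Mul(-3, -1)))), 100)) = Add(225, Mul(Add(-4, Mul(-5, Add(-18, 3))), 100)) = Add(225, Mul(Add(-4, Mul(-5, -15)), 100)) = Add(225, Mul(Add(-4, 75), 100)) = Add(225, Mul(71, 100)) = Add(225, 7100) = 7325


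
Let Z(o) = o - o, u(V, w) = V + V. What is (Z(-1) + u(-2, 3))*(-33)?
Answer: 132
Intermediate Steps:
u(V, w) = 2*V
Z(o) = 0
(Z(-1) + u(-2, 3))*(-33) = (0 + 2*(-2))*(-33) = (0 - 4)*(-33) = -4*(-33) = 132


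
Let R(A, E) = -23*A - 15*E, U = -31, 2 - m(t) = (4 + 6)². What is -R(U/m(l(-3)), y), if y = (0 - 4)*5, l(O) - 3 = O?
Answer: -28687/98 ≈ -292.72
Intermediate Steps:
l(O) = 3 + O
m(t) = -98 (m(t) = 2 - (4 + 6)² = 2 - 1*10² = 2 - 1*100 = 2 - 100 = -98)
y = -20 (y = -4*5 = -20)
-R(U/m(l(-3)), y) = -(-(-713)/(-98) - 15*(-20)) = -(-(-713)*(-1)/98 + 300) = -(-23*31/98 + 300) = -(-713/98 + 300) = -1*28687/98 = -28687/98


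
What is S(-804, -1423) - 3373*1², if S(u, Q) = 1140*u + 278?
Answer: -919655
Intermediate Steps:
S(u, Q) = 278 + 1140*u
S(-804, -1423) - 3373*1² = (278 + 1140*(-804)) - 3373*1² = (278 - 916560) - 3373*1 = -916282 - 3373 = -919655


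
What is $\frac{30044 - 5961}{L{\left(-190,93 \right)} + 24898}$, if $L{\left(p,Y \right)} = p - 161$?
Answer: $\frac{24083}{24547} \approx 0.9811$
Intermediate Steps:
$L{\left(p,Y \right)} = -161 + p$
$\frac{30044 - 5961}{L{\left(-190,93 \right)} + 24898} = \frac{30044 - 5961}{\left(-161 - 190\right) + 24898} = \frac{24083}{-351 + 24898} = \frac{24083}{24547}$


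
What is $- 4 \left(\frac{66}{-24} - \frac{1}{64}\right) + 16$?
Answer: $\frac{433}{16} \approx 27.063$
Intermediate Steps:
$- 4 \left(\frac{66}{-24} - \frac{1}{64}\right) + 16 = - 4 \left(66 \left(- \frac{1}{24}\right) - \frac{1}{64}\right) + 16 = - 4 \left(- \frac{11}{4} - \frac{1}{64}\right) + 16 = \left(-4\right) \left(- \frac{177}{64}\right) + 16 = \frac{177}{16} + 16 = \frac{433}{16}$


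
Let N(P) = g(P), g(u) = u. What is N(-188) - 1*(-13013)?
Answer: 12825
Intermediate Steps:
N(P) = P
N(-188) - 1*(-13013) = -188 - 1*(-13013) = -188 + 13013 = 12825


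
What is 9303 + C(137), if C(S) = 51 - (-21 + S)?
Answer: 9238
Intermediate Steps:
C(S) = 72 - S (C(S) = 51 + (21 - S) = 72 - S)
9303 + C(137) = 9303 + (72 - 1*137) = 9303 + (72 - 137) = 9303 - 65 = 9238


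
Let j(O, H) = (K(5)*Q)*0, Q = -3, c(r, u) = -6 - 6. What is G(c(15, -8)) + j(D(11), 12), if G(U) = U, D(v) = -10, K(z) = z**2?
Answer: -12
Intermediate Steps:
c(r, u) = -12
j(O, H) = 0 (j(O, H) = (5**2*(-3))*0 = (25*(-3))*0 = -75*0 = 0)
G(c(15, -8)) + j(D(11), 12) = -12 + 0 = -12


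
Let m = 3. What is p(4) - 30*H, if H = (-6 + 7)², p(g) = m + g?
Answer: -23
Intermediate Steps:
p(g) = 3 + g
H = 1 (H = 1² = 1)
p(4) - 30*H = (3 + 4) - 30*1 = 7 - 30 = -23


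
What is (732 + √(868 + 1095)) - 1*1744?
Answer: -1012 + √1963 ≈ -967.69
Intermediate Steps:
(732 + √(868 + 1095)) - 1*1744 = (732 + √1963) - 1744 = -1012 + √1963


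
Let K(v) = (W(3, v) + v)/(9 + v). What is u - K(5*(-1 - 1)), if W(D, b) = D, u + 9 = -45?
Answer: -61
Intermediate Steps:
u = -54 (u = -9 - 45 = -54)
K(v) = (3 + v)/(9 + v)
u - K(5*(-1 - 1)) = -54 - (3 + 5*(-1 - 1))/(9 + 5*(-1 - 1)) = -54 - (3 + 5*(-2))/(9 + 5*(-2)) = -54 - (3 - 10)/(9 - 10) = -54 - (-7)/(-1) = -54 - (-1)*(-7) = -54 - 1*7 = -54 - 7 = -61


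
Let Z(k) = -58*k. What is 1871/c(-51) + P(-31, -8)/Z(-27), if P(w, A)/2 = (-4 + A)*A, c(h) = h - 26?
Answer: -485867/20097 ≈ -24.176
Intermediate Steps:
c(h) = -26 + h
P(w, A) = 2*A*(-4 + A) (P(w, A) = 2*((-4 + A)*A) = 2*(A*(-4 + A)) = 2*A*(-4 + A))
1871/c(-51) + P(-31, -8)/Z(-27) = 1871/(-26 - 51) + (2*(-8)*(-4 - 8))/((-58*(-27))) = 1871/(-77) + (2*(-8)*(-12))/1566 = 1871*(-1/77) + 192*(1/1566) = -1871/77 + 32/261 = -485867/20097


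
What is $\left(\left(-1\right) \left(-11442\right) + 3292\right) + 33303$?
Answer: $48037$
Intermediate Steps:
$\left(\left(-1\right) \left(-11442\right) + 3292\right) + 33303 = \left(11442 + 3292\right) + 33303 = 14734 + 33303 = 48037$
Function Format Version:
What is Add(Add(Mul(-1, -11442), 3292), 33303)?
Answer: 48037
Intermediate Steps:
Add(Add(Mul(-1, -11442), 3292), 33303) = Add(Add(11442, 3292), 33303) = Add(14734, 33303) = 48037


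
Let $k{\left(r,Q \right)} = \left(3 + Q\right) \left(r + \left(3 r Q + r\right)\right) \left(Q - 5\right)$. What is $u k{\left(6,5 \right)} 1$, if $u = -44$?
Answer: $0$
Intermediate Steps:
$k{\left(r,Q \right)} = \left(-5 + Q\right) \left(3 + Q\right) \left(2 r + 3 Q r\right)$ ($k{\left(r,Q \right)} = \left(3 + Q\right) \left(r + \left(3 Q r + r\right)\right) \left(-5 + Q\right) = \left(3 + Q\right) \left(r + \left(r + 3 Q r\right)\right) \left(-5 + Q\right) = \left(3 + Q\right) \left(2 r + 3 Q r\right) \left(-5 + Q\right) = \left(3 + Q\right) \left(-5 + Q\right) \left(2 r + 3 Q r\right) = \left(-5 + Q\right) \left(3 + Q\right) \left(2 r + 3 Q r\right)$)
$u k{\left(6,5 \right)} 1 = - 44 \cdot 6 \left(-30 - 245 - 4 \cdot 5^{2} + 3 \cdot 5^{3}\right) 1 = - 44 \cdot 6 \left(-30 - 245 - 100 + 3 \cdot 125\right) 1 = - 44 \cdot 6 \left(-30 - 245 - 100 + 375\right) 1 = - 44 \cdot 6 \cdot 0 \cdot 1 = \left(-44\right) 0 \cdot 1 = 0 \cdot 1 = 0$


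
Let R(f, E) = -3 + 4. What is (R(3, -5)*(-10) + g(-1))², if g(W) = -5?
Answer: 225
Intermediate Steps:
R(f, E) = 1
(R(3, -5)*(-10) + g(-1))² = (1*(-10) - 5)² = (-10 - 5)² = (-15)² = 225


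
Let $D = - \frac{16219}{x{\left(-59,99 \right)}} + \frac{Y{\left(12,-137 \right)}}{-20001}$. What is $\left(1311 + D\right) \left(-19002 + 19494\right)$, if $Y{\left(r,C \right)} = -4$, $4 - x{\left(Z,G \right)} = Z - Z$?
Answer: $- \frac{8999949319}{6667} \approx -1.3499 \cdot 10^{6}$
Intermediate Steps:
$x{\left(Z,G \right)} = 4$ ($x{\left(Z,G \right)} = 4 - \left(Z - Z\right) = 4 - 0 = 4 + 0 = 4$)
$D = - \frac{324396203}{80004}$ ($D = - \frac{16219}{4} - \frac{4}{-20001} = \left(-16219\right) \frac{1}{4} - - \frac{4}{20001} = - \frac{16219}{4} + \frac{4}{20001} = - \frac{324396203}{80004} \approx -4054.8$)
$\left(1311 + D\right) \left(-19002 + 19494\right) = \left(1311 - \frac{324396203}{80004}\right) \left(-19002 + 19494\right) = \left(- \frac{219510959}{80004}\right) 492 = - \frac{8999949319}{6667}$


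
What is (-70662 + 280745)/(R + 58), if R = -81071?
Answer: -210083/81013 ≈ -2.5932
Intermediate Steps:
(-70662 + 280745)/(R + 58) = (-70662 + 280745)/(-81071 + 58) = 210083/(-81013) = 210083*(-1/81013) = -210083/81013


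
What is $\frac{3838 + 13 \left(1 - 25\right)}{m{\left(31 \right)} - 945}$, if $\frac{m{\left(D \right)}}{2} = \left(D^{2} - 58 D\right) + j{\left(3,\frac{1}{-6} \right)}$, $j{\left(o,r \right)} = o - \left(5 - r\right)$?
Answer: $- \frac{5289}{3935} \approx -1.3441$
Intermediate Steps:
$j{\left(o,r \right)} = -5 + o + r$ ($j{\left(o,r \right)} = o + \left(-5 + r\right) = -5 + o + r$)
$m{\left(D \right)} = - \frac{13}{3} - 116 D + 2 D^{2}$ ($m{\left(D \right)} = 2 \left(\left(D^{2} - 58 D\right) + \left(-5 + 3 + \frac{1}{-6}\right)\right) = 2 \left(\left(D^{2} - 58 D\right) - \frac{13}{6}\right) = 2 \left(- \frac{13}{6} + D^{2} - 58 D\right) = - \frac{13}{3} - 116 D + 2 D^{2}$)
$\frac{3838 + 13 \left(1 - 25\right)}{m{\left(31 \right)} - 945} = \frac{3838 + 13 \left(1 - 25\right)}{\left(- \frac{13}{3} - 3596 + 2 \cdot 31^{2}\right) - 945} = \frac{3838 + 13 \left(-24\right)}{\left(- \frac{13}{3} - 3596 + 2 \cdot 961\right) - 945} = \frac{3838 - 312}{\left(- \frac{13}{3} - 3596 + 1922\right) - 945} = \frac{3526}{- \frac{5035}{3} - 945} = \frac{3526}{- \frac{7870}{3}} = 3526 \left(- \frac{3}{7870}\right) = - \frac{5289}{3935}$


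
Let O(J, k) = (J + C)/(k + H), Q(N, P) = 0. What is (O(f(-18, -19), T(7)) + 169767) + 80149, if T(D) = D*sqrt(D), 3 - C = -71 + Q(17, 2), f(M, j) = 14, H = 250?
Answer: 15534050812/62157 - 616*sqrt(7)/62157 ≈ 2.4992e+5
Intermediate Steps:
C = 74 (C = 3 - (-71 + 0) = 3 - 1*(-71) = 3 + 71 = 74)
T(D) = D**(3/2)
O(J, k) = (74 + J)/(250 + k) (O(J, k) = (J + 74)/(k + 250) = (74 + J)/(250 + k))
(O(f(-18, -19), T(7)) + 169767) + 80149 = ((74 + 14)/(250 + 7**(3/2)) + 169767) + 80149 = (88/(250 + 7*sqrt(7)) + 169767) + 80149 = (169767 + 88/(250 + 7*sqrt(7))) + 80149 = 249916 + 88/(250 + 7*sqrt(7))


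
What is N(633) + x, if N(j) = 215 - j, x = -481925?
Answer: -482343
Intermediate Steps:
N(633) + x = (215 - 1*633) - 481925 = (215 - 633) - 481925 = -418 - 481925 = -482343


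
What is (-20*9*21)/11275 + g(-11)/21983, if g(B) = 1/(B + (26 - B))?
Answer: -432095593/1288863290 ≈ -0.33525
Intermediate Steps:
g(B) = 1/26
(-20*9*21)/11275 + g(-11)/21983 = (-20*9*21)/11275 + (1/26)/21983 = -180*21*(1/11275) + (1/26)*(1/21983) = -3780*1/11275 + 1/571558 = -756/2255 + 1/571558 = -432095593/1288863290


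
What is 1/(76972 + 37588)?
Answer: 1/114560 ≈ 8.7291e-6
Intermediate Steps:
1/(76972 + 37588) = 1/114560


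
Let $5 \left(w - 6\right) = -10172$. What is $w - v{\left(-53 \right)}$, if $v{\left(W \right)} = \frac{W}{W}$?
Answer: $- \frac{10147}{5} \approx -2029.4$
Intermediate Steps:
$v{\left(W \right)} = 1$
$w = - \frac{10142}{5}$ ($w = 6 + \frac{1}{5} \left(-10172\right) = 6 - \frac{10172}{5} = - \frac{10142}{5} \approx -2028.4$)
$w - v{\left(-53 \right)} = - \frac{10142}{5} - 1 = - \frac{10147}{5}$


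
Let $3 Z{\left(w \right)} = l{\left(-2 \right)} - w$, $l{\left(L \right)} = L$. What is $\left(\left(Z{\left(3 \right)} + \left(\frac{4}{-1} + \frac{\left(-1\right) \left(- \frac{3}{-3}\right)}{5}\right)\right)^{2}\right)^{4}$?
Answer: $\frac{3596345248055296}{2562890625} \approx 1.4032 \cdot 10^{6}$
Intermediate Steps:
$Z{\left(w \right)} = - \frac{2}{3} - \frac{w}{3}$ ($Z{\left(w \right)} = \frac{-2 - w}{3} = - \frac{2}{3} - \frac{w}{3}$)
$\left(\left(Z{\left(3 \right)} + \left(\frac{4}{-1} + \frac{\left(-1\right) \left(- \frac{3}{-3}\right)}{5}\right)\right)^{2}\right)^{4} = \left(\left(\left(- \frac{2}{3} - 1\right) + \left(\frac{4}{-1} + \frac{\left(-1\right) \left(- \frac{3}{-3}\right)}{5}\right)\right)^{2}\right)^{4} = \left(\left(\left(- \frac{2}{3} - 1\right) + \left(4 \left(-1\right) + - \frac{\left(-3\right) \left(-1\right)}{3} \cdot \frac{1}{5}\right)\right)^{2}\right)^{4} = \left(\left(- \frac{5}{3} - \left(4 - \left(-1\right) 1 \cdot \frac{1}{5}\right)\right)^{2}\right)^{4} = \left(\left(- \frac{5}{3} - \frac{21}{5}\right)^{2}\right)^{4} = \left(\left(- \frac{88}{15}\right)^{2}\right)^{4} = \left(\frac{7744}{225}\right)^{4} = \frac{3596345248055296}{2562890625}$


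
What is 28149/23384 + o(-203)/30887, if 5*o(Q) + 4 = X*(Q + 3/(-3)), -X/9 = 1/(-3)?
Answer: 4332786271/3611308040 ≈ 1.1998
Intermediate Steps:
X = 3 (X = -9/(-3) = -9*(-1/3) = 3)
o(Q) = -7/5 + 3*Q/5 (o(Q) = -4/5 + (3*(Q + 3/(-3)))/5 = -4/5 + (3*(Q + 3*(-1/3)))/5 = -4/5 + (3*(Q - 1))/5 = -4/5 + (3*(-1 + Q))/5 = -4/5 + (-3 + 3*Q)/5 = -4/5 + (-3/5 + 3*Q/5) = -7/5 + 3*Q/5)
28149/23384 + o(-203)/30887 = 28149/23384 + (-7/5 + (3/5)*(-203))/30887 = 28149*(1/23384) + (-7/5 - 609/5)*(1/30887) = 28149/23384 - 616/5*1/30887 = 28149/23384 - 616/154435 = 4332786271/3611308040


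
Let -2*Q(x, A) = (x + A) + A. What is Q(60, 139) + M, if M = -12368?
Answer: -12537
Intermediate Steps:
Q(x, A) = -A - x/2 (Q(x, A) = -((x + A) + A)/2 = -((A + x) + A)/2 = -(x + 2*A)/2 = -A - x/2)
Q(60, 139) + M = (-1*139 - 1/2*60) - 12368 = (-139 - 30) - 12368 = -169 - 12368 = -12537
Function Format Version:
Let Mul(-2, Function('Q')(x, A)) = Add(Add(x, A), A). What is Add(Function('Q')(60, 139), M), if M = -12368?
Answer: -12537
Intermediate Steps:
Function('Q')(x, A) = Add(Mul(-1, A), Mul(Rational(-1, 2), x)) (Function('Q')(x, A) = Mul(Rational(-1, 2), Add(Add(x, A), A)) = Mul(Rational(-1, 2), Add(Add(A, x), A)) = Mul(Rational(-1, 2), Add(x, Mul(2, A))) = Add(Mul(-1, A), Mul(Rational(-1, 2), x)))
Add(Function('Q')(60, 139), M) = Add(Add(Mul(-1, 139), Mul(Rational(-1, 2), 60)), -12368) = Add(Add(-139, -30), -12368) = Add(-169, -12368) = -12537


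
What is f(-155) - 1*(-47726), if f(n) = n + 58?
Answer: 47629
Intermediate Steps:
f(n) = 58 + n
f(-155) - 1*(-47726) = (58 - 155) - 1*(-47726) = -97 + 47726 = 47629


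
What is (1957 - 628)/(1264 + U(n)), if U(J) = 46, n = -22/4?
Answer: 1329/1310 ≈ 1.0145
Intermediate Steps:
n = -11/2 (n = -22*¼ = -11/2 ≈ -5.5000)
(1957 - 628)/(1264 + U(n)) = (1957 - 628)/(1264 + 46) = 1329/1310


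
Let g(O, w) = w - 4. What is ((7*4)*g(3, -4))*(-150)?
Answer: 33600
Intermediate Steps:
g(O, w) = -4 + w
((7*4)*g(3, -4))*(-150) = ((7*4)*(-4 - 4))*(-150) = (28*(-8))*(-150) = -224*(-150) = 33600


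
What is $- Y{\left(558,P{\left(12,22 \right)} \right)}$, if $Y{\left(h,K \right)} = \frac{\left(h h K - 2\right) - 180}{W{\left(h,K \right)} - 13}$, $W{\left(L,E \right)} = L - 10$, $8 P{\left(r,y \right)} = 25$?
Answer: $- \frac{1945661}{1070} \approx -1818.4$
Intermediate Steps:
$P{\left(r,y \right)} = \frac{25}{8}$ ($P{\left(r,y \right)} = \frac{1}{8} \cdot 25 = \frac{25}{8}$)
$W{\left(L,E \right)} = -10 + L$ ($W{\left(L,E \right)} = L - 10 = -10 + L$)
$Y{\left(h,K \right)} = \frac{-182 + K h^{2}}{-23 + h}$ ($Y{\left(h,K \right)} = \frac{\left(h h K - 2\right) - 180}{\left(-10 + h\right) - 13} = \frac{\left(h^{2} K - 2\right) - 180}{-23 + h} = \frac{\left(K h^{2} - 2\right) - 180}{-23 + h} = \frac{\left(-2 + K h^{2}\right) - 180}{-23 + h} = \frac{-182 + K h^{2}}{-23 + h}$)
$- Y{\left(558,P{\left(12,22 \right)} \right)} = - \frac{-182 + \frac{25 \cdot 558^{2}}{8}}{-23 + 558} = - \frac{-182 + \frac{25}{8} \cdot 311364}{535} = - \frac{-182 + \frac{1946025}{2}}{535} = - \frac{1945661}{535 \cdot 2} = \left(-1\right) \frac{1945661}{1070} = - \frac{1945661}{1070}$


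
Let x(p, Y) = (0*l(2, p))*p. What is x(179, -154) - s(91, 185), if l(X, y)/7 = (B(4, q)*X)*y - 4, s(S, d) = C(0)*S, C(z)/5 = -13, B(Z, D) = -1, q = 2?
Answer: 5915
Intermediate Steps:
C(z) = -65 (C(z) = 5*(-13) = -65)
s(S, d) = -65*S
l(X, y) = -28 - 7*X*y (l(X, y) = 7*((-X)*y - 4) = 7*(-X*y - 4) = 7*(-4 - X*y) = -28 - 7*X*y)
x(p, Y) = 0 (x(p, Y) = (0*(-28 - 7*2*p))*p = (0*(-28 - 14*p))*p = 0*p = 0)
x(179, -154) - s(91, 185) = 0 - (-65)*91 = 0 - 1*(-5915) = 0 + 5915 = 5915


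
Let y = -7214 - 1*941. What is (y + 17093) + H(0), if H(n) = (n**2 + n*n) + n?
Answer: 8938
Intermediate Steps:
H(n) = n + 2*n**2 (H(n) = (n**2 + n**2) + n = 2*n**2 + n = n + 2*n**2)
y = -8155 (y = -7214 - 941 = -8155)
(y + 17093) + H(0) = (-8155 + 17093) + 0*(1 + 2*0) = 8938 + 0*(1 + 0) = 8938 + 0*1 = 8938 + 0 = 8938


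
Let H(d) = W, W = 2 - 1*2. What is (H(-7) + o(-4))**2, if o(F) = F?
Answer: 16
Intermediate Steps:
W = 0 (W = 2 - 2 = 0)
H(d) = 0
(H(-7) + o(-4))**2 = (0 - 4)**2 = (-4)**2 = 16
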